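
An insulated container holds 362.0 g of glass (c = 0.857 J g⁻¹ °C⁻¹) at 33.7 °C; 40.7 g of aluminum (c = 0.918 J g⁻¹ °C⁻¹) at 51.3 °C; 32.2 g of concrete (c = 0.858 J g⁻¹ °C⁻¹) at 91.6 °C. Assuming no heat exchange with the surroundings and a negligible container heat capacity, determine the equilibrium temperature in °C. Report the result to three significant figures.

Σ mᵢcᵢ(T − Tᵢ) = 0  ⇒  T = Σ mᵢcᵢTᵢ / Σ mᵢcᵢ
Σ mᵢcᵢ = 362.0×0.857 + 40.7×0.918 + 32.2×0.858 = 375.2242
Σ mᵢcᵢTᵢ = 310.234×33.7 + 37.3626×51.3 + 27.6276×91.6 = 14902
T = 14902 / 375.2242 = 39.71 °C

T_f = 39.7 °C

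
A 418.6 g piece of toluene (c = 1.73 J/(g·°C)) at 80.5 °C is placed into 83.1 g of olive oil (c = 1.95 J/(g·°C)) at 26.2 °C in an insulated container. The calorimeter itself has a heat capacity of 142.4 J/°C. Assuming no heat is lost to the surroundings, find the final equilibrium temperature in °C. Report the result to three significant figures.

T_f = 64.4 °C

Heat lost by toluene = heat gained by olive oil + calorimeter.
(418.6)(1.73)(80.5 − T) = [(83.1)(1.95) + 142.4](T − 26.2)
724.178 (80.5 − T) = 304.445 (T − 26.2)
58296 − 724.178 T = 304.445 T − 7976.5
66272.5 = 1028.623 T
T = 64.43 °C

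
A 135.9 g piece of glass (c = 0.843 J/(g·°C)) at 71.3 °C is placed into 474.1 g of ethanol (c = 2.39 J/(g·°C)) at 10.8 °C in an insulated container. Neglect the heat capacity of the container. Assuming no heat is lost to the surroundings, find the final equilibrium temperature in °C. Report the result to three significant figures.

Heat lost by glass = heat gained by ethanol.
(135.9)(0.843)(71.3 − T) = (474.1)(2.39)(T − 10.8)
114.5637 (71.3 − T) = 1133.099 (T − 10.8)
8168.4 − 114.5637 T = 1133.099 T − 12237
20405.4 = 1247.6627 T
T = 16.35 °C

T_f = 16.4 °C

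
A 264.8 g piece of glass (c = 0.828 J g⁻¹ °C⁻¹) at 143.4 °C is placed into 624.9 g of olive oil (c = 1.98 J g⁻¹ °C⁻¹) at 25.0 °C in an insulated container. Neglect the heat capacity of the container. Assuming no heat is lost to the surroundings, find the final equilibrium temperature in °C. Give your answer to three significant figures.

T_f = 42.8 °C

Heat lost by glass = heat gained by olive oil.
(264.8)(0.828)(143.4 − T) = (624.9)(1.98)(T − 25.0)
219.2544 (143.4 − T) = 1237.302 (T − 25.0)
31441 − 219.2544 T = 1237.302 T − 30933
62374 = 1456.5564 T
T = 42.82 °C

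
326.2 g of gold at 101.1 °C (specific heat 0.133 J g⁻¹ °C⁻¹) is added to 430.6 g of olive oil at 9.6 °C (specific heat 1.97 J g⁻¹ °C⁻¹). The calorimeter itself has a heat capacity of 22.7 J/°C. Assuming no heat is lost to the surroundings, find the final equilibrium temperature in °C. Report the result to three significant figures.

Heat lost by gold = heat gained by olive oil + calorimeter.
(326.2)(0.133)(101.1 − T) = [(430.6)(1.97) + 22.7](T − 9.6)
43.3846 (101.1 − T) = 870.982 (T − 9.6)
4386.2 − 43.3846 T = 870.982 T − 8361.4
12747.6 = 914.3666 T
T = 13.94 °C

T_f = 13.9 °C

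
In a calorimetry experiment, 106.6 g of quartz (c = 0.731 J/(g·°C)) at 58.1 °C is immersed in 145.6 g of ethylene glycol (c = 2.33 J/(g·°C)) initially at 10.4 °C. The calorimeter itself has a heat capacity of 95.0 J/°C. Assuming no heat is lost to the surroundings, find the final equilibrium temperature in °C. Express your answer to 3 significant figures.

Heat lost by quartz = heat gained by ethylene glycol + calorimeter.
(106.6)(0.731)(58.1 − T) = [(145.6)(2.33) + 95.0](T − 10.4)
77.9246 (58.1 − T) = 434.248 (T − 10.4)
4527.4 − 77.9246 T = 434.248 T − 4516.2
9043.6 = 512.1726 T
T = 17.66 °C

T_f = 17.7 °C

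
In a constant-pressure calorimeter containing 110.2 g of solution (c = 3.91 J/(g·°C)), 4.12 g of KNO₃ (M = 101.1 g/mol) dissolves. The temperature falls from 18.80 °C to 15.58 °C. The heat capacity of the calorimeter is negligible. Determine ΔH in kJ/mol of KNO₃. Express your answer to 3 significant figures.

|ΔT| = |15.58 − 18.80| = 3.22 °C
|q_surr| = (110.2 × 3.91) × 3.22 = 430.882 × 3.22 = 1387 J
n(KNO₃) = 4.12 / 101.1 = 0.04075 mol
Temperature fell, so q_rxn = +|q_surr| = 1.387 kJ
ΔH = q_rxn / n = 34.04 kJ/mol

ΔH = 34.0 kJ/mol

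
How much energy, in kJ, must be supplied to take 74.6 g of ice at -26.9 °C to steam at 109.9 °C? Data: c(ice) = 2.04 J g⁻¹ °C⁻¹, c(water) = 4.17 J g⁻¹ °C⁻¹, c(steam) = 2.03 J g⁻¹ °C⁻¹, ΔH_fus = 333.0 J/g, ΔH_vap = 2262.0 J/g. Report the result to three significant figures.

q1 (heat ice -26.9→0.0 °C): 74.6 × 2.04 × 26.9 = 4094 J
q2 (melt at 0 °C): 74.6 × 333.0 = 24842 J
q3 (heat water 0.0→100.0 °C): 74.6 × 4.17 × 100.0 = 31108 J
q4 (vaporize at 100 °C): 74.6 × 2262.0 = 168745 J
q5 (heat steam 100.0→109.9 °C): 74.6 × 2.03 × 9.9 = 1499 J
Total: 4094 + 24842 + 31108 + 168745 + 1499 = 230288 J = 230 kJ

q = 230 kJ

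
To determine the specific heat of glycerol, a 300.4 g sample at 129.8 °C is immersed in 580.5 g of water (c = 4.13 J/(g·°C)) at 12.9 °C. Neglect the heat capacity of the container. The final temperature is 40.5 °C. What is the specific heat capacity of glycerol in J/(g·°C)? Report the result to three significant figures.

c = 2.47 J/(g·°C)

q_gained = (580.5 × 4.13) × (40.5 − 12.9) = 66170 J
q_lost = 300.4 × c × (129.8 − 40.5) = 26825.72 c
Set equal: c = 66170 / 26825.72 = 2.47 J/(g·°C)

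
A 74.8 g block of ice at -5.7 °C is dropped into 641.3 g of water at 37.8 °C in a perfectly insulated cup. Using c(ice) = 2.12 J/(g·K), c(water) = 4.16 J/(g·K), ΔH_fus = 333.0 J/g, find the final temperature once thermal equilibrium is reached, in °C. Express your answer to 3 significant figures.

T_f = 25.2 °C

Heat to bring ice to 0 °C and melt it: q₁ = 74.8×2.12×5.7 + 74.8×333.0 = 25812 J
Heat the water can supply cooling to 0 °C: 641.3×4.16×37.8 = 100843 J > q₁, so all ice melts.
Energy balance: 641.3×4.16×(37.8 − T) = 25812 + 74.8×4.16×(T − 0)
2667.808(37.8 − T) = 25812 + 311.168 T
100843 − 25812 = 2978.976 T
T = 75031 / 2978.976 = 25.19 °C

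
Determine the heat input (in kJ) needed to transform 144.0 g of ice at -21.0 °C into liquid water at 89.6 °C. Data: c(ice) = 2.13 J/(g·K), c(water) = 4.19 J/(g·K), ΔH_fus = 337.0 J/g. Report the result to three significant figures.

q1 (heat ice -21.0→0.0 °C): 144.0 × 2.13 × 21.0 = 6441 J
q2 (melt at 0 °C): 144.0 × 337.0 = 48528 J
q3 (heat water 0.0→89.6 °C): 144.0 × 4.19 × 89.6 = 54061 J
Total: 6441 + 48528 + 54061 = 109030 J = 109 kJ

q = 109 kJ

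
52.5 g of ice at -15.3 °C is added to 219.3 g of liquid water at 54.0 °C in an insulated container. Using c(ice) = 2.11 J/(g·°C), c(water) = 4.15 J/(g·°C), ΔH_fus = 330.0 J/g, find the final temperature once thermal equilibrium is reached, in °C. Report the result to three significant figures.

Heat to bring ice to 0 °C and melt it: q₁ = 52.5×2.11×15.3 + 52.5×330.0 = 19020 J
Heat the water can supply cooling to 0 °C: 219.3×4.15×54.0 = 49145.1 J > q₁, so all ice melts.
Energy balance: 219.3×4.15×(54.0 − T) = 19020 + 52.5×4.15×(T − 0)
910.095(54.0 − T) = 19020 + 217.875 T
49145.1 − 19020 = 1127.970 T
T = 30125.1 / 1127.970 = 26.71 °C

T_f = 26.7 °C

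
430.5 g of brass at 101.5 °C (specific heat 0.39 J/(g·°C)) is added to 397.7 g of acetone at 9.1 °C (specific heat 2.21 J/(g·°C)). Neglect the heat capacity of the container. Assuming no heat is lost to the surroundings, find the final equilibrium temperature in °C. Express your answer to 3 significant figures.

Heat lost by brass = heat gained by acetone.
(430.5)(0.39)(101.5 − T) = (397.7)(2.21)(T − 9.1)
167.895 (101.5 − T) = 878.917 (T − 9.1)
17041 − 167.895 T = 878.917 T − 7998.1
25039.1 = 1046.812 T
T = 23.92 °C

T_f = 23.9 °C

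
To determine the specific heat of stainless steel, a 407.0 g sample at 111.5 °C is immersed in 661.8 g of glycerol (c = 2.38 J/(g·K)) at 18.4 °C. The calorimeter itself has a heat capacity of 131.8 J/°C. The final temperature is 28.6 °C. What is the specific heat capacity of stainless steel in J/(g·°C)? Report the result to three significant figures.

c = 0.516 J/(g·°C)

q_gained = (661.8 × 2.38 + 131.8) × (28.6 − 18.4) = 17410 J
q_lost = 407.0 × c × (111.5 − 28.6) = 33740.3 c
Set equal: c = 17410 / 33740.3 = 0.516 J/(g·°C)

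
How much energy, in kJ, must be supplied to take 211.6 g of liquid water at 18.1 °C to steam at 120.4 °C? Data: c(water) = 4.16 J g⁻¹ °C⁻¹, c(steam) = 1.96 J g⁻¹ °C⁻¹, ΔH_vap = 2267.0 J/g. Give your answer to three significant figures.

q = 560 kJ

q1 (heat water 18.1→100.0 °C): 211.6 × 4.16 × 81.9 = 72093 J
q2 (vaporize at 100 °C): 211.6 × 2267.0 = 479697 J
q3 (heat steam 100.0→120.4 °C): 211.6 × 1.96 × 20.4 = 8461 J
Total: 72093 + 479697 + 8461 = 560251 J = 560 kJ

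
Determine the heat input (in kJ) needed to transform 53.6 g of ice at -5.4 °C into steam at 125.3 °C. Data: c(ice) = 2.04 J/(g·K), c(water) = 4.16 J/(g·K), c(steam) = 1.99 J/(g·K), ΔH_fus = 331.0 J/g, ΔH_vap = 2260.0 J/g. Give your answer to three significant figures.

q1 (heat ice -5.4→0.0 °C): 53.6 × 2.04 × 5.4 = 590 J
q2 (melt at 0 °C): 53.6 × 331.0 = 17742 J
q3 (heat water 0.0→100.0 °C): 53.6 × 4.16 × 100.0 = 22298 J
q4 (vaporize at 100 °C): 53.6 × 2260.0 = 121136 J
q5 (heat steam 100.0→125.3 °C): 53.6 × 1.99 × 25.3 = 2699 J
Total: 590 + 17742 + 22298 + 121136 + 2699 = 164465 J = 164 kJ

q = 164 kJ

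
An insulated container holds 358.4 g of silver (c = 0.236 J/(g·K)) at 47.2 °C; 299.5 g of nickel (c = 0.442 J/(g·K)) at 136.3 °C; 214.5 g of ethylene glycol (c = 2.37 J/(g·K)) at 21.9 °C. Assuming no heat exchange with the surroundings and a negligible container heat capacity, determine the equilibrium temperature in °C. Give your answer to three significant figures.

T_f = 45.7 °C

Σ mᵢcᵢ(T − Tᵢ) = 0  ⇒  T = Σ mᵢcᵢTᵢ / Σ mᵢcᵢ
Σ mᵢcᵢ = 358.4×0.236 + 299.5×0.442 + 214.5×2.37 = 725.3264
Σ mᵢcᵢTᵢ = 84.5824×47.2 + 132.379×136.3 + 508.365×21.9 = 33169
T = 33169 / 725.3264 = 45.73 °C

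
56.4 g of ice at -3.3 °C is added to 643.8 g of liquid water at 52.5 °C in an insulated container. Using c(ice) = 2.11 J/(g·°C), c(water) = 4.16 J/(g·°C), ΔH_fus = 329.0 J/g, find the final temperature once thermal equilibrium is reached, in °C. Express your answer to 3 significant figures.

Heat to bring ice to 0 °C and melt it: q₁ = 56.4×2.11×3.3 + 56.4×329.0 = 18948 J
Heat the water can supply cooling to 0 °C: 643.8×4.16×52.5 = 140606 J > q₁, so all ice melts.
Energy balance: 643.8×4.16×(52.5 − T) = 18948 + 56.4×4.16×(T − 0)
2678.208(52.5 − T) = 18948 + 234.624 T
140606 − 18948 = 2912.832 T
T = 121658 / 2912.832 = 41.77 °C

T_f = 41.8 °C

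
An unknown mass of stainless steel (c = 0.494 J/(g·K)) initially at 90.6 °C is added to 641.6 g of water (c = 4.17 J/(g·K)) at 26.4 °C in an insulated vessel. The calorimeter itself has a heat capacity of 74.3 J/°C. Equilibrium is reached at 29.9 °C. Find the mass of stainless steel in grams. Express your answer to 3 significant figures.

q_gained = (641.6 × 4.17 + 74.3) × (29.9 − 26.4) = 9624 J
q_lost = m × 0.494 × (90.6 − 29.9) = 29.9858 m
m = 9624 / 29.9858 = 321 g

m = 321 g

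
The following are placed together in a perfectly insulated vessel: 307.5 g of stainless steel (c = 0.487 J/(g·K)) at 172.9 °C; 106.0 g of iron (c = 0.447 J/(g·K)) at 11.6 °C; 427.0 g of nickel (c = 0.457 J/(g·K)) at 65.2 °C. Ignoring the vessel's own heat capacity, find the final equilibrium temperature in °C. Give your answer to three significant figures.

Σ mᵢcᵢ(T − Tᵢ) = 0  ⇒  T = Σ mᵢcᵢTᵢ / Σ mᵢcᵢ
Σ mᵢcᵢ = 307.5×0.487 + 106.0×0.447 + 427.0×0.457 = 392.2735
Σ mᵢcᵢTᵢ = 149.7525×172.9 + 47.382×11.6 + 195.139×65.2 = 39165
T = 39165 / 392.2735 = 99.84 °C

T_f = 99.8 °C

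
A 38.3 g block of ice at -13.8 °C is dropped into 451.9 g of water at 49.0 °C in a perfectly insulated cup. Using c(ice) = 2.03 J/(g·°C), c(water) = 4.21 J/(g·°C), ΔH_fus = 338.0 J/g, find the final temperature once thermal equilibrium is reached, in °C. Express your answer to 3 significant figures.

T_f = 38.4 °C

Heat to bring ice to 0 °C and melt it: q₁ = 38.3×2.03×13.8 + 38.3×338.0 = 14018 J
Heat the water can supply cooling to 0 °C: 451.9×4.21×49.0 = 93222.5 J > q₁, so all ice melts.
Energy balance: 451.9×4.21×(49.0 − T) = 14018 + 38.3×4.21×(T − 0)
1902.499(49.0 − T) = 14018 + 161.243 T
93222.5 − 14018 = 2063.742 T
T = 79204.5 / 2063.742 = 38.38 °C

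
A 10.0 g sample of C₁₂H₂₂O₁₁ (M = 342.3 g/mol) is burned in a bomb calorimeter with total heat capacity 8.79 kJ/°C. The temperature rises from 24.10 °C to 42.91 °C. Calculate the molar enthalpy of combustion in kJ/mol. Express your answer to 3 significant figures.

ΔT = 42.91 − 24.10 = 18.81 °C
q_cal = C_cal × ΔT = 8.79 × 18.81 = 165.3399 kJ
n = 10.0 / 342.3 = 0.02921 mol
q_rxn = −q_cal = -165.3399 kJ
ΔH = -165.3399 / 0.02921 = -5660 kJ/mol

ΔH = -5660 kJ/mol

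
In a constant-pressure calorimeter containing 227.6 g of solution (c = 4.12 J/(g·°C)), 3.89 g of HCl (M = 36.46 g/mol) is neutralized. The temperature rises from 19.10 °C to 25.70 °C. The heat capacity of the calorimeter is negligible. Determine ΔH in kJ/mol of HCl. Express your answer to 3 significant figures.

ΔH = -58.0 kJ/mol

|ΔT| = |25.70 − 19.10| = 6.60 °C
|q_surr| = (227.6 × 4.12) × 6.60 = 937.712 × 6.60 = 6189 J
n(HCl) = 3.89 / 36.46 = 0.1067 mol
Temperature rose, so q_rxn = −|q_surr| = -6.189 kJ
ΔH = q_rxn / n = -58.00 kJ/mol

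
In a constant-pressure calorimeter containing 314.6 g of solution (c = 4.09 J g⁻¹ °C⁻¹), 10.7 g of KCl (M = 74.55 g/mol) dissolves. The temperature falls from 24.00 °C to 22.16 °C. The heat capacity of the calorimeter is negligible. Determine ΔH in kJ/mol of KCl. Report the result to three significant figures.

ΔH = 16.5 kJ/mol

|ΔT| = |22.16 − 24.00| = 1.84 °C
|q_surr| = (314.6 × 4.09) × 1.84 = 1286.714 × 1.84 = 2368 J
n(KCl) = 10.7 / 74.55 = 0.1435 mol
Temperature fell, so q_rxn = +|q_surr| = 2.368 kJ
ΔH = q_rxn / n = 16.50 kJ/mol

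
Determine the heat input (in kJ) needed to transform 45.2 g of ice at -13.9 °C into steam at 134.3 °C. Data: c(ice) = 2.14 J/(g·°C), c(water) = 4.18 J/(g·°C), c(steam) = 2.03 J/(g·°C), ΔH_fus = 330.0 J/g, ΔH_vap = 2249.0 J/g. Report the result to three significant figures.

q = 140 kJ

q1 (heat ice -13.9→0.0 °C): 45.2 × 2.14 × 13.9 = 1345 J
q2 (melt at 0 °C): 45.2 × 330.0 = 14916 J
q3 (heat water 0.0→100.0 °C): 45.2 × 4.18 × 100.0 = 18894 J
q4 (vaporize at 100 °C): 45.2 × 2249.0 = 101655 J
q5 (heat steam 100.0→134.3 °C): 45.2 × 2.03 × 34.3 = 3147 J
Total: 1345 + 14916 + 18894 + 101655 + 3147 = 139957 J = 140 kJ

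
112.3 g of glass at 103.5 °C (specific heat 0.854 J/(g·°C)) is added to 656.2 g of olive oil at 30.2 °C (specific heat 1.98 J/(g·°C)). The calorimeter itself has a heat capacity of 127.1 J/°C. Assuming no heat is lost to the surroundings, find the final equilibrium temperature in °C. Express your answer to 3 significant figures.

Heat lost by glass = heat gained by olive oil + calorimeter.
(112.3)(0.854)(103.5 − T) = [(656.2)(1.98) + 127.1](T − 30.2)
95.9042 (103.5 − T) = 1426.376 (T − 30.2)
9926.1 − 95.9042 T = 1426.376 T − 43077
53003.1 = 1522.2802 T
T = 34.82 °C

T_f = 34.8 °C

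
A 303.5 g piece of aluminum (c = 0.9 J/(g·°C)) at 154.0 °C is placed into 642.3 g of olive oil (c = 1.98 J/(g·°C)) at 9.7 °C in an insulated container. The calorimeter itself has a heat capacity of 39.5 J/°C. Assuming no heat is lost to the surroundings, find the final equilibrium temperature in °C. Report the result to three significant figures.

T_f = 34.6 °C

Heat lost by aluminum = heat gained by olive oil + calorimeter.
(303.5)(0.9)(154.0 − T) = [(642.3)(1.98) + 39.5](T − 9.7)
273.15 (154.0 − T) = 1311.254 (T − 9.7)
42065 − 273.15 T = 1311.254 T − 12719
54784 = 1584.404 T
T = 34.58 °C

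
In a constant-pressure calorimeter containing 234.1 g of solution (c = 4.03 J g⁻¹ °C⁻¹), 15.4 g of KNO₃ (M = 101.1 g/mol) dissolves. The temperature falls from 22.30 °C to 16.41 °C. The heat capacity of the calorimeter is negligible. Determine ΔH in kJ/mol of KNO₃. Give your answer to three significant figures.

ΔH = 36.5 kJ/mol

|ΔT| = |16.41 − 22.30| = 5.89 °C
|q_surr| = (234.1 × 4.03) × 5.89 = 943.423 × 5.89 = 5557 J
n(KNO₃) = 15.4 / 101.1 = 0.1523 mol
Temperature fell, so q_rxn = +|q_surr| = 5.557 kJ
ΔH = q_rxn / n = 36.49 kJ/mol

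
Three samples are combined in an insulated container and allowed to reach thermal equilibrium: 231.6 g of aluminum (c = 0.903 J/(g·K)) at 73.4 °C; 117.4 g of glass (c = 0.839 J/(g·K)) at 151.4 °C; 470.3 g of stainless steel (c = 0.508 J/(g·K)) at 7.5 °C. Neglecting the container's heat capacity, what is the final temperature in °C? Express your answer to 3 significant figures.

T_f = 58.7 °C

Σ mᵢcᵢ(T − Tᵢ) = 0  ⇒  T = Σ mᵢcᵢTᵢ / Σ mᵢcᵢ
Σ mᵢcᵢ = 231.6×0.903 + 117.4×0.839 + 470.3×0.508 = 546.5458
Σ mᵢcᵢTᵢ = 209.1348×73.4 + 98.4986×151.4 + 238.9124×7.5 = 32055
T = 32055 / 546.5458 = 58.65 °C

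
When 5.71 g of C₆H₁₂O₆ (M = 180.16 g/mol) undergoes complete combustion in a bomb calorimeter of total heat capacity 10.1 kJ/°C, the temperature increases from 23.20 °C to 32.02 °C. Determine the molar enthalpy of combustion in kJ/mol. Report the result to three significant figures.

ΔT = 32.02 − 23.20 = 8.82 °C
q_cal = C_cal × ΔT = 10.1 × 8.82 = 89.082 kJ
n = 5.71 / 180.16 = 0.03169 mol
q_rxn = −q_cal = -89.082 kJ
ΔH = -89.082 / 0.03169 = -2811 kJ/mol

ΔH = -2810 kJ/mol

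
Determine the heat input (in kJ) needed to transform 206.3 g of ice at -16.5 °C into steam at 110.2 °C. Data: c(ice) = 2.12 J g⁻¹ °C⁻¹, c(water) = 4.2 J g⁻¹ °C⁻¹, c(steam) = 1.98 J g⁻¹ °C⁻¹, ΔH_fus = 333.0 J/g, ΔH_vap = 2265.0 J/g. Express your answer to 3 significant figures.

q1 (heat ice -16.5→0.0 °C): 206.3 × 2.12 × 16.5 = 7216 J
q2 (melt at 0 °C): 206.3 × 333.0 = 68698 J
q3 (heat water 0.0→100.0 °C): 206.3 × 4.2 × 100.0 = 86646 J
q4 (vaporize at 100 °C): 206.3 × 2265.0 = 467270 J
q5 (heat steam 100.0→110.2 °C): 206.3 × 1.98 × 10.2 = 4166 J
Total: 7216 + 68698 + 86646 + 467270 + 4166 = 633996 J = 634 kJ

q = 634 kJ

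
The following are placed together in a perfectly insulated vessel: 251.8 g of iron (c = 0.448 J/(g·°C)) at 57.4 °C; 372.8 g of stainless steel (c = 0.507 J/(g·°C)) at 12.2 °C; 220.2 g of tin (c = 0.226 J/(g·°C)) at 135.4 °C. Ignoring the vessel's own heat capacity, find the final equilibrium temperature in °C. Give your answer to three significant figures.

T_f = 44.1 °C

Σ mᵢcᵢ(T − Tᵢ) = 0  ⇒  T = Σ mᵢcᵢTᵢ / Σ mᵢcᵢ
Σ mᵢcᵢ = 251.8×0.448 + 372.8×0.507 + 220.2×0.226 = 351.5812
Σ mᵢcᵢTᵢ = 112.8064×57.4 + 189.0096×12.2 + 49.7652×135.4 = 15519
T = 15519 / 351.5812 = 44.14 °C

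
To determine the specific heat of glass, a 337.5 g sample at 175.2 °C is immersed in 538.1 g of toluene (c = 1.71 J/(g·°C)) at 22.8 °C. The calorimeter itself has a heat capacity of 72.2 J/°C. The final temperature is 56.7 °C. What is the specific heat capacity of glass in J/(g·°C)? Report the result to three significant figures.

c = 0.841 J/(g·°C)

q_gained = (538.1 × 1.71 + 72.2) × (56.7 − 22.8) = 33640 J
q_lost = 337.5 × c × (175.2 − 56.7) = 39993.75 c
Set equal: c = 33640 / 39993.75 = 0.841 J/(g·°C)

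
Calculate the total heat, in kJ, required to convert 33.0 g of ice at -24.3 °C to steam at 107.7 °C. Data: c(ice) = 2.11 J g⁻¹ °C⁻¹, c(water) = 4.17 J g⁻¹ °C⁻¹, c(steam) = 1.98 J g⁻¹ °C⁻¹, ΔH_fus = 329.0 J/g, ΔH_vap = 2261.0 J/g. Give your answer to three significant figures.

q = 101 kJ

q1 (heat ice -24.3→0.0 °C): 33.0 × 2.11 × 24.3 = 1692 J
q2 (melt at 0 °C): 33.0 × 329.0 = 10857 J
q3 (heat water 0.0→100.0 °C): 33.0 × 4.17 × 100.0 = 13761 J
q4 (vaporize at 100 °C): 33.0 × 2261.0 = 74613 J
q5 (heat steam 100.0→107.7 °C): 33.0 × 1.98 × 7.7 = 503 J
Total: 1692 + 10857 + 13761 + 74613 + 503 = 101426 J = 101 kJ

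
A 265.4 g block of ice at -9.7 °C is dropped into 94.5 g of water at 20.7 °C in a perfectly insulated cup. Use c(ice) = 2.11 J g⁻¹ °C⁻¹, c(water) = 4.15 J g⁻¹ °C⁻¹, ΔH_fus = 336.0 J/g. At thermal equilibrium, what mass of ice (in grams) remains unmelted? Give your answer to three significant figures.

Heat to warm all ice to 0 °C: 265.4×2.11×9.7 = 5431.9 J
Heat released by water cooling to 0 °C: 94.5×4.15×20.7 = 8118.0 J
8118.0 J < 5431.9 + 265.4×336.0 = 94606.3 J, so not all ice melts; final T = 0 °C.
Heat left for melting: 8118.0 − 5431.9 = 2686.1 J
Mass melted = 2686.1 / 336.0 = 7.994 g
Ice remaining = 265.4 − 7.994 = 257.406 g

m_ice remaining = 257 g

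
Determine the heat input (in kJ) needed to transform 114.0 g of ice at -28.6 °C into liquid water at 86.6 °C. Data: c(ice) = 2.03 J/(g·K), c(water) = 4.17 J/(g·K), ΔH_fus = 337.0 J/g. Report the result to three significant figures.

q = 86.2 kJ

q1 (heat ice -28.6→0.0 °C): 114.0 × 2.03 × 28.6 = 6619 J
q2 (melt at 0 °C): 114.0 × 337.0 = 38418 J
q3 (heat water 0.0→86.6 °C): 114.0 × 4.17 × 86.6 = 41168 J
Total: 6619 + 38418 + 41168 = 86205 J = 86.2 kJ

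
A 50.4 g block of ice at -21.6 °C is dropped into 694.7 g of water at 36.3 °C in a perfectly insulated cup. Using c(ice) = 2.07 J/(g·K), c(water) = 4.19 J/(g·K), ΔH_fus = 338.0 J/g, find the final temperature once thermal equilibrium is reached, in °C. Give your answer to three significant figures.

Heat to bring ice to 0 °C and melt it: q₁ = 50.4×2.07×21.6 + 50.4×338.0 = 19289 J
Heat the water can supply cooling to 0 °C: 694.7×4.19×36.3 = 105662 J > q₁, so all ice melts.
Energy balance: 694.7×4.19×(36.3 − T) = 19289 + 50.4×4.19×(T − 0)
2910.793(36.3 − T) = 19289 + 211.176 T
105662 − 19289 = 3121.969 T
T = 86373 / 3121.969 = 27.67 °C

T_f = 27.7 °C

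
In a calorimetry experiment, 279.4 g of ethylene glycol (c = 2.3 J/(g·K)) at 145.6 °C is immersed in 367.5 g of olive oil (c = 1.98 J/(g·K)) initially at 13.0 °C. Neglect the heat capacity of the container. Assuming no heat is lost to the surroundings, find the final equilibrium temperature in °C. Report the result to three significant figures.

T_f = 75.2 °C

Heat lost by ethylene glycol = heat gained by olive oil.
(279.4)(2.3)(145.6 − T) = (367.5)(1.98)(T − 13.0)
642.62 (145.6 − T) = 727.65 (T − 13.0)
93565 − 642.62 T = 727.65 T − 9459.5
103024.5 = 1370.27 T
T = 75.19 °C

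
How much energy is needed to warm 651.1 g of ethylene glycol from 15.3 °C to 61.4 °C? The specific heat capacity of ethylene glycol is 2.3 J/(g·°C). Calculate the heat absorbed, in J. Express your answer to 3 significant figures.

q = m c ΔT = 651.1 × 2.3 × (61.4 − 15.3)
q = 651.1 × 2.3 × 46.1 = 69040 J

q = 69000 J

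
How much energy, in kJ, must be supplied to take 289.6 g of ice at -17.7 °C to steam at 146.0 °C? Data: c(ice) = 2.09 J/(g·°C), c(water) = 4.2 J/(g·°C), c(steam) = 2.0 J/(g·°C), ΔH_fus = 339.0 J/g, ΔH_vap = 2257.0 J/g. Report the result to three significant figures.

q = 911 kJ

q1 (heat ice -17.7→0.0 °C): 289.6 × 2.09 × 17.7 = 10713 J
q2 (melt at 0 °C): 289.6 × 339.0 = 98174 J
q3 (heat water 0.0→100.0 °C): 289.6 × 4.2 × 100.0 = 121632 J
q4 (vaporize at 100 °C): 289.6 × 2257.0 = 653627 J
q5 (heat steam 100.0→146.0 °C): 289.6 × 2.0 × 46.0 = 26643 J
Total: 10713 + 98174 + 121632 + 653627 + 26643 = 910789 J = 911 kJ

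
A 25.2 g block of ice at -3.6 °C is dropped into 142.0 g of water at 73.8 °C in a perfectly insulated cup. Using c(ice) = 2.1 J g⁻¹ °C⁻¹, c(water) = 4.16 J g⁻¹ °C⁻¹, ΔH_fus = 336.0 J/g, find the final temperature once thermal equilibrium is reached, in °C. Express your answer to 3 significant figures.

Heat to bring ice to 0 °C and melt it: q₁ = 25.2×2.1×3.6 + 25.2×336.0 = 8657.7 J
Heat the water can supply cooling to 0 °C: 142.0×4.16×73.8 = 43595.1 J > q₁, so all ice melts.
Energy balance: 142.0×4.16×(73.8 − T) = 8657.7 + 25.2×4.16×(T − 0)
590.72(73.8 − T) = 8657.7 + 104.832 T
43595.1 − 8657.7 = 695.552 T
T = 34937.4 / 695.552 = 50.23 °C

T_f = 50.2 °C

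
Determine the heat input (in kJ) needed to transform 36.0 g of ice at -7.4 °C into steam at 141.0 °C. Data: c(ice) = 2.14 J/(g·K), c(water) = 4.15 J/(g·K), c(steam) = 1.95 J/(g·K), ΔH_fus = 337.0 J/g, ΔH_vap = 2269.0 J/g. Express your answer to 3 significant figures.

q = 112 kJ

q1 (heat ice -7.4→0.0 °C): 36.0 × 2.14 × 7.4 = 570 J
q2 (melt at 0 °C): 36.0 × 337.0 = 12132 J
q3 (heat water 0.0→100.0 °C): 36.0 × 4.15 × 100.0 = 14940 J
q4 (vaporize at 100 °C): 36.0 × 2269.0 = 81684 J
q5 (heat steam 100.0→141.0 °C): 36.0 × 1.95 × 41.0 = 2878 J
Total: 570 + 12132 + 14940 + 81684 + 2878 = 112204 J = 112 kJ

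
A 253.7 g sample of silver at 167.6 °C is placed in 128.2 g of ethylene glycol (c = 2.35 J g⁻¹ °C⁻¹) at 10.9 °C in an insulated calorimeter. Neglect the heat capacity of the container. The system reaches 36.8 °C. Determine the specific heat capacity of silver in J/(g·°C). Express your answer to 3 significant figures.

q_gained = (128.2 × 2.35) × (36.8 − 10.9) = 7803 J
q_lost = 253.7 × c × (167.6 − 36.8) = 33183.96 c
Set equal: c = 7803 / 33183.96 = 0.235 J/(g·°C)

c = 0.235 J/(g·°C)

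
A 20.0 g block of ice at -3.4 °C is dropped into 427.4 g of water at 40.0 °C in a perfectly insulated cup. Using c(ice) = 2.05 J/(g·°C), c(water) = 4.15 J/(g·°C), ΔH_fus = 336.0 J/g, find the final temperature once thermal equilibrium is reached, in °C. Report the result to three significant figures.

Heat to bring ice to 0 °C and melt it: q₁ = 20.0×2.05×3.4 + 20.0×336.0 = 6859.4 J
Heat the water can supply cooling to 0 °C: 427.4×4.15×40.0 = 70948.4 J > q₁, so all ice melts.
Energy balance: 427.4×4.15×(40.0 − T) = 6859.4 + 20.0×4.15×(T − 0)
1773.71(40.0 − T) = 6859.4 + 83 T
70948.4 − 6859.4 = 1856.71 T
T = 64089.0 / 1856.71 = 34.52 °C

T_f = 34.5 °C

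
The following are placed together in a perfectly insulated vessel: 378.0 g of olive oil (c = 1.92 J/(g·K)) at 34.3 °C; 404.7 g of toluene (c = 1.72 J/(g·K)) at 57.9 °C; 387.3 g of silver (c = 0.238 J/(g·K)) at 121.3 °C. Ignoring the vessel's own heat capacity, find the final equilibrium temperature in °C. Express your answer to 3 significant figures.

Σ mᵢcᵢ(T − Tᵢ) = 0  ⇒  T = Σ mᵢcᵢTᵢ / Σ mᵢcᵢ
Σ mᵢcᵢ = 378.0×1.92 + 404.7×1.72 + 387.3×0.238 = 1514.0214
Σ mᵢcᵢTᵢ = 725.76×34.3 + 696.084×57.9 + 92.1774×121.3 = 76378
T = 76378 / 1514.0214 = 50.447 °C

T_f = 50.4 °C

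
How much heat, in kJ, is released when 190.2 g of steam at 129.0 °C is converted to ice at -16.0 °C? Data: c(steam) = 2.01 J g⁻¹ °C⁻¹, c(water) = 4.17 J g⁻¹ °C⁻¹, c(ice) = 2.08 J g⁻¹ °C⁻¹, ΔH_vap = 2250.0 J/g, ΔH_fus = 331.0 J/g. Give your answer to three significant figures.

q1 (cool steam 129.0→100 °C): 190.2 × 2.01 × 29.0 = 11087 J
q2 (condense at 100 °C): 190.2 × 2250.0 = 427950 J
q3 (cool water 100→0 °C): 190.2 × 4.17 × 100.0 = 79313 J
q4 (freeze at 0 °C): 190.2 × 331.0 = 62956 J
q5 (cool ice 0→-16.0 °C): 190.2 × 2.08 × 16.0 = 6330 J
Total: 11087 + 427950 + 79313 + 62956 + 6330 = 587636 J = 588 kJ

q = 588 kJ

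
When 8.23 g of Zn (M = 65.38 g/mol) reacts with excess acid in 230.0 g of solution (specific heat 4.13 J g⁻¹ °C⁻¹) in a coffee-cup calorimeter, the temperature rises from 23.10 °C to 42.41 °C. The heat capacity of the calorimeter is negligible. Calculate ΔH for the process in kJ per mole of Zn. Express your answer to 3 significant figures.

|ΔT| = |42.41 − 23.10| = 19.31 °C
|q_surr| = (230.0 × 4.13) × 19.31 = 949.9 × 19.31 = 18340 J
n(Zn) = 8.23 / 65.38 = 0.1259 mol
Temperature rose, so q_rxn = −|q_surr| = -18.34 kJ
ΔH = q_rxn / n = -145.7 kJ/mol

ΔH = -146 kJ/mol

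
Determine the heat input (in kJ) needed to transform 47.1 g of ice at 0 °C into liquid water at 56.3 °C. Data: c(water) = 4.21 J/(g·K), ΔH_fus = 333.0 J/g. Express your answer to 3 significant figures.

q = 26.8 kJ

q1 (melt at 0 °C): 47.1 × 333.0 = 15684 J
q2 (heat water 0.0→56.3 °C): 47.1 × 4.21 × 56.3 = 11164 J
Total: 15684 + 11164 = 26848 J = 26.8 kJ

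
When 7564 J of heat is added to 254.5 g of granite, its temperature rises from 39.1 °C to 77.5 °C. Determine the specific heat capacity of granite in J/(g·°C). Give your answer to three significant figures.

c = 0.774 J/(g·°C)

c = q / (m ΔT) = 7564 / (254.5 × 38.4)
c = 7564 / 9772.8 = 0.774 J/(g·°C)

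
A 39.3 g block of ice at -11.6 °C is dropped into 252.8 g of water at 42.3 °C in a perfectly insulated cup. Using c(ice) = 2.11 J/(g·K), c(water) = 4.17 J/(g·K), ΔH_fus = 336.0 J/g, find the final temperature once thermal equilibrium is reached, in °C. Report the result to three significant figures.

Heat to bring ice to 0 °C and melt it: q₁ = 39.3×2.11×11.6 + 39.3×336.0 = 14167 J
Heat the water can supply cooling to 0 °C: 252.8×4.17×42.3 = 44591.6 J > q₁, so all ice melts.
Energy balance: 252.8×4.17×(42.3 − T) = 14167 + 39.3×4.17×(T − 0)
1054.176(42.3 − T) = 14167 + 163.881 T
44591.6 − 14167 = 1218.057 T
T = 30424.6 / 1218.057 = 24.98 °C

T_f = 25.0 °C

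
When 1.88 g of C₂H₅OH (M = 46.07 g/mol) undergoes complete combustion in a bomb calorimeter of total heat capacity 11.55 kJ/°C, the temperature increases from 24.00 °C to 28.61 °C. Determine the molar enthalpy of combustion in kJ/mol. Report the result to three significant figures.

ΔT = 28.61 − 24.00 = 4.61 °C
q_cal = C_cal × ΔT = 11.55 × 4.61 = 53.2455 kJ
n = 1.88 / 46.07 = 0.04081 mol
q_rxn = −q_cal = -53.2455 kJ
ΔH = -53.2455 / 0.04081 = -1304.7 kJ/mol

ΔH = -1300 kJ/mol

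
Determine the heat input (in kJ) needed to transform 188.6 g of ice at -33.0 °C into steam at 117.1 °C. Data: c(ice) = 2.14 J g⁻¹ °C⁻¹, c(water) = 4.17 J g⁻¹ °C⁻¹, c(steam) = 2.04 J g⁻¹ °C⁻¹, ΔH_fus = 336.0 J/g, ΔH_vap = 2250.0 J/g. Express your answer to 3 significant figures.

q = 586 kJ

q1 (heat ice -33.0→0.0 °C): 188.6 × 2.14 × 33.0 = 13319 J
q2 (melt at 0 °C): 188.6 × 336.0 = 63370 J
q3 (heat water 0.0→100.0 °C): 188.6 × 4.17 × 100.0 = 78646 J
q4 (vaporize at 100 °C): 188.6 × 2250.0 = 424350 J
q5 (heat steam 100.0→117.1 °C): 188.6 × 2.04 × 17.1 = 6579 J
Total: 13319 + 63370 + 78646 + 424350 + 6579 = 586264 J = 586 kJ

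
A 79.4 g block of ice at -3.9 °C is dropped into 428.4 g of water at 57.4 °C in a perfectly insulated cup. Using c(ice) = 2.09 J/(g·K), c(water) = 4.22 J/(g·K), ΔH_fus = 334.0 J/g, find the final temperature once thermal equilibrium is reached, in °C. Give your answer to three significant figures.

Heat to bring ice to 0 °C and melt it: q₁ = 79.4×2.09×3.9 + 79.4×334.0 = 27167 J
Heat the water can supply cooling to 0 °C: 428.4×4.22×57.4 = 103770 J > q₁, so all ice melts.
Energy balance: 428.4×4.22×(57.4 − T) = 27167 + 79.4×4.22×(T − 0)
1807.848(57.4 − T) = 27167 + 335.068 T
103770 − 27167 = 2142.916 T
T = 76603 / 2142.916 = 35.747 °C

T_f = 35.7 °C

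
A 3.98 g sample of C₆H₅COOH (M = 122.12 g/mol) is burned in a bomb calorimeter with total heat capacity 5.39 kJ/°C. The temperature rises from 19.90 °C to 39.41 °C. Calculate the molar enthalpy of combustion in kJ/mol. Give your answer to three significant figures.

ΔH = -3230 kJ/mol

ΔT = 39.41 − 19.90 = 19.51 °C
q_cal = C_cal × ΔT = 5.39 × 19.51 = 105.1589 kJ
n = 3.98 / 122.12 = 0.03259 mol
q_rxn = −q_cal = -105.1589 kJ
ΔH = -105.1589 / 0.03259 = -3227 kJ/mol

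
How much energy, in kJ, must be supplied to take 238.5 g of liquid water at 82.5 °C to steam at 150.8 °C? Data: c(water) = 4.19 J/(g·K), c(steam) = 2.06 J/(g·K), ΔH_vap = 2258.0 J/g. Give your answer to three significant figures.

q = 581 kJ

q1 (heat water 82.5→100.0 °C): 238.5 × 4.19 × 17.5 = 17488 J
q2 (vaporize at 100 °C): 238.5 × 2258.0 = 538533 J
q3 (heat steam 100.0→150.8 °C): 238.5 × 2.06 × 50.8 = 24959 J
Total: 17488 + 538533 + 24959 = 580980 J = 581 kJ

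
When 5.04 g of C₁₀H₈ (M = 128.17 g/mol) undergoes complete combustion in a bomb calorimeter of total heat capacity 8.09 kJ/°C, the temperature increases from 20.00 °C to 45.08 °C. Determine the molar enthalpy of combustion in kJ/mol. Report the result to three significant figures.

ΔH = -5160 kJ/mol

ΔT = 45.08 − 20.00 = 25.08 °C
q_cal = C_cal × ΔT = 8.09 × 25.08 = 202.8972 kJ
n = 5.04 / 128.17 = 0.03932 mol
q_rxn = −q_cal = -202.8972 kJ
ΔH = -202.8972 / 0.03932 = -5160 kJ/mol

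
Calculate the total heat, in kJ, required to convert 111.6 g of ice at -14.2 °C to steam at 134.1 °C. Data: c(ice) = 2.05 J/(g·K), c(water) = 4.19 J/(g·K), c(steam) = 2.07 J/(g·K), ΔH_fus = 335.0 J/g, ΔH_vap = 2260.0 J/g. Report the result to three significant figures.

q1 (heat ice -14.2→0.0 °C): 111.6 × 2.05 × 14.2 = 3249 J
q2 (melt at 0 °C): 111.6 × 335.0 = 37386 J
q3 (heat water 0.0→100.0 °C): 111.6 × 4.19 × 100.0 = 46760 J
q4 (vaporize at 100 °C): 111.6 × 2260.0 = 252216 J
q5 (heat steam 100.0→134.1 °C): 111.6 × 2.07 × 34.1 = 7878 J
Total: 3249 + 37386 + 46760 + 252216 + 7878 = 347489 J = 347 kJ

q = 347 kJ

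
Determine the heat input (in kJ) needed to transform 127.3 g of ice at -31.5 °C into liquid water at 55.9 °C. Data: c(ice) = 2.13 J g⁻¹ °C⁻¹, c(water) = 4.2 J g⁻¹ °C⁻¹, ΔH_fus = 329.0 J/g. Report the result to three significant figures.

q = 80.3 kJ

q1 (heat ice -31.5→0.0 °C): 127.3 × 2.13 × 31.5 = 8541 J
q2 (melt at 0 °C): 127.3 × 329.0 = 41882 J
q3 (heat water 0.0→55.9 °C): 127.3 × 4.2 × 55.9 = 29887 J
Total: 8541 + 41882 + 29887 = 80310 J = 80.3 kJ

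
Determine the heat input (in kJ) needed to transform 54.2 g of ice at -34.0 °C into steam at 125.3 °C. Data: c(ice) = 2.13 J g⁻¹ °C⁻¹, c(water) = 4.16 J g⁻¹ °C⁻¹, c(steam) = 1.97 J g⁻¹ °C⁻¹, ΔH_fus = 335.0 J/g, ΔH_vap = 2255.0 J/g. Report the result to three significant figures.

q = 170 kJ

q1 (heat ice -34.0→0.0 °C): 54.2 × 2.13 × 34.0 = 3925 J
q2 (melt at 0 °C): 54.2 × 335.0 = 18157 J
q3 (heat water 0.0→100.0 °C): 54.2 × 4.16 × 100.0 = 22547 J
q4 (vaporize at 100 °C): 54.2 × 2255.0 = 122221 J
q5 (heat steam 100.0→125.3 °C): 54.2 × 1.97 × 25.3 = 2701 J
Total: 3925 + 18157 + 22547 + 122221 + 2701 = 169551 J = 170 kJ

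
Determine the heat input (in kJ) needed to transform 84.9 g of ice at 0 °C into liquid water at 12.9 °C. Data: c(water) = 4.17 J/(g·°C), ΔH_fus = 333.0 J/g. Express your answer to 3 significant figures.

q1 (melt at 0 °C): 84.9 × 333.0 = 28272 J
q2 (heat water 0.0→12.9 °C): 84.9 × 4.17 × 12.9 = 4567 J
Total: 28272 + 4567 = 32839 J = 32.8 kJ

q = 32.8 kJ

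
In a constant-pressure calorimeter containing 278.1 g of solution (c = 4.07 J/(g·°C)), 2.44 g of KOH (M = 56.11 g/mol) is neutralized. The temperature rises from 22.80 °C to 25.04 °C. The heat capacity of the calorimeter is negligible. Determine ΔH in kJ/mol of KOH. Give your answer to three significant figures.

ΔH = -58.3 kJ/mol

|ΔT| = |25.04 − 22.80| = 2.24 °C
|q_surr| = (278.1 × 4.07) × 2.24 = 1131.867 × 2.24 = 2535 J
n(KOH) = 2.44 / 56.11 = 0.04349 mol
Temperature rose, so q_rxn = −|q_surr| = -2.535 kJ
ΔH = q_rxn / n = -58.29 kJ/mol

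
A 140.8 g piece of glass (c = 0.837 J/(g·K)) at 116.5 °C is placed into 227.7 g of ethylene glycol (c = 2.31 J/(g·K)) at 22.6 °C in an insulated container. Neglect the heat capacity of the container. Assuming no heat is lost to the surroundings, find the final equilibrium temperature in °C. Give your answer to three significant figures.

Heat lost by glass = heat gained by ethylene glycol.
(140.8)(0.837)(116.5 − T) = (227.7)(2.31)(T − 22.6)
117.8496 (116.5 − T) = 525.987 (T − 22.6)
13729 − 117.8496 T = 525.987 T − 11887
25616 = 643.8366 T
T = 39.79 °C

T_f = 39.8 °C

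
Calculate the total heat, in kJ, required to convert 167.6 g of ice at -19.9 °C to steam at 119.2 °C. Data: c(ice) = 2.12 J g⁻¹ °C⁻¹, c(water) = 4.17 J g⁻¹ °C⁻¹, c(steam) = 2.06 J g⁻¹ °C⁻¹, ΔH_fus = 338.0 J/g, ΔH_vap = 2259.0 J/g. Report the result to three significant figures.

q = 519 kJ

q1 (heat ice -19.9→0.0 °C): 167.6 × 2.12 × 19.9 = 7071 J
q2 (melt at 0 °C): 167.6 × 338.0 = 56649 J
q3 (heat water 0.0→100.0 °C): 167.6 × 4.17 × 100.0 = 69889 J
q4 (vaporize at 100 °C): 167.6 × 2259.0 = 378608 J
q5 (heat steam 100.0→119.2 °C): 167.6 × 2.06 × 19.2 = 6629 J
Total: 7071 + 56649 + 69889 + 378608 + 6629 = 518846 J = 519 kJ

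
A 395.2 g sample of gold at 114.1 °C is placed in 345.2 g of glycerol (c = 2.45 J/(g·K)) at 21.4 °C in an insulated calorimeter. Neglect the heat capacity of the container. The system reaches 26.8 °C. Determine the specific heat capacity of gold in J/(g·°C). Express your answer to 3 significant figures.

q_gained = (345.2 × 2.45) × (26.8 − 21.4) = 4567 J
q_lost = 395.2 × c × (114.1 − 26.8) = 34500.96 c
Set equal: c = 4567 / 34500.96 = 0.132 J/(g·°C)

c = 0.132 J/(g·°C)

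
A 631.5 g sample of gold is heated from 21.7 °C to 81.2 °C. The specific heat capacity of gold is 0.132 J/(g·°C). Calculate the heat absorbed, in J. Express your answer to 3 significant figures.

q = 4960 J

q = m c ΔT = 631.5 × 0.132 × (81.2 − 21.7)
q = 631.5 × 0.132 × 59.5 = 4960 J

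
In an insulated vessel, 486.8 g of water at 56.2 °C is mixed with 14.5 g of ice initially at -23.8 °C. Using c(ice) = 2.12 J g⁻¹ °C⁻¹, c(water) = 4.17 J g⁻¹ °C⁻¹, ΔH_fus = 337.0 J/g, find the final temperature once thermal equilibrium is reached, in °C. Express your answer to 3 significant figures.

T_f = 51.9 °C

Heat to bring ice to 0 °C and melt it: q₁ = 14.5×2.12×23.8 + 14.5×337.0 = 5618.1 J
Heat the water can supply cooling to 0 °C: 486.8×4.17×56.2 = 114084 J > q₁, so all ice melts.
Energy balance: 486.8×4.17×(56.2 − T) = 5618.1 + 14.5×4.17×(T − 0)
2029.956(56.2 − T) = 5618.1 + 60.465 T
114084 − 5618.1 = 2090.421 T
T = 108465.9 / 2090.421 = 51.89 °C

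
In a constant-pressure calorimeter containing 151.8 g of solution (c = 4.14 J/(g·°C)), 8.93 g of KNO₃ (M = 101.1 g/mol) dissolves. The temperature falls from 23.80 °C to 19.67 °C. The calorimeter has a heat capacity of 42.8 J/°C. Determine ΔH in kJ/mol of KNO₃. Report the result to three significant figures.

ΔH = 31.4 kJ/mol

|ΔT| = |19.67 − 23.80| = 4.13 °C
|q_surr| = (151.8 × 4.14 + 42.8) × 4.13 = 671.252 × 4.13 = 2772 J
n(KNO₃) = 8.93 / 101.1 = 0.08833 mol
Temperature fell, so q_rxn = +|q_surr| = 2.772 kJ
ΔH = q_rxn / n = 31.38 kJ/mol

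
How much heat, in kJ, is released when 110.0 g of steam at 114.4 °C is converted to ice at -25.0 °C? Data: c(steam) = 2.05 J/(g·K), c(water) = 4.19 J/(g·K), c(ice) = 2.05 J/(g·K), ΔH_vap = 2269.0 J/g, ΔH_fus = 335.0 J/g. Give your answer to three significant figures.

q = 341 kJ

q1 (cool steam 114.4→100 °C): 110.0 × 2.05 × 14.4 = 3247 J
q2 (condense at 100 °C): 110.0 × 2269.0 = 249590 J
q3 (cool water 100→0 °C): 110.0 × 4.19 × 100.0 = 46090 J
q4 (freeze at 0 °C): 110.0 × 335.0 = 36850 J
q5 (cool ice 0→-25.0 °C): 110.0 × 2.05 × 25.0 = 5638 J
Total: 3247 + 249590 + 46090 + 36850 + 5638 = 341415 J = 341 kJ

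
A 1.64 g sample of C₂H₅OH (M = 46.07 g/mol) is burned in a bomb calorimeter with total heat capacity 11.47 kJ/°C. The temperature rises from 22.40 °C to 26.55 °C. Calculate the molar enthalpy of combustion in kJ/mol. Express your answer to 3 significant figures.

ΔT = 26.55 − 22.40 = 4.15 °C
q_cal = C_cal × ΔT = 11.47 × 4.15 = 47.6005 kJ
n = 1.64 / 46.07 = 0.03560 mol
q_rxn = −q_cal = -47.6005 kJ
ΔH = -47.6005 / 0.03560 = -1337 kJ/mol

ΔH = -1340 kJ/mol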